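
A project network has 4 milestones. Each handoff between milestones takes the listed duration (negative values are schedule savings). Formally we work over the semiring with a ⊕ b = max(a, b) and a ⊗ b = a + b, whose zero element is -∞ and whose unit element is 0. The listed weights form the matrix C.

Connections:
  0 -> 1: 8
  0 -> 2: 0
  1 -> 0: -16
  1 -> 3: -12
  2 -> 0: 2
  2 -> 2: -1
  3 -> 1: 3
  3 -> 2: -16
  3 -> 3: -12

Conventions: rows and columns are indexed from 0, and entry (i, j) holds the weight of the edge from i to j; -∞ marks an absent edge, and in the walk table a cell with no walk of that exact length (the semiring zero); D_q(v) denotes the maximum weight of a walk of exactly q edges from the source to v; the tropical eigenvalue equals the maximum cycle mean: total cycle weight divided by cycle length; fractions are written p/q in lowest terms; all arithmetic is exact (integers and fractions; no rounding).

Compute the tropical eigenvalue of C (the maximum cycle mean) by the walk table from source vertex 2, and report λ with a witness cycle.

q=0: [-∞, -∞, 0, -∞]
q=1: [2, -∞, -1, -∞]
q=2: [1, 10, 2, -∞]
q=3: [4, 9, 1, -2]
q=4: [3, 12, 4, -3]
Optimal cycle mean attained by: cycle 0->2->0, total 0 + 2, length 2.
Answer: λ = 1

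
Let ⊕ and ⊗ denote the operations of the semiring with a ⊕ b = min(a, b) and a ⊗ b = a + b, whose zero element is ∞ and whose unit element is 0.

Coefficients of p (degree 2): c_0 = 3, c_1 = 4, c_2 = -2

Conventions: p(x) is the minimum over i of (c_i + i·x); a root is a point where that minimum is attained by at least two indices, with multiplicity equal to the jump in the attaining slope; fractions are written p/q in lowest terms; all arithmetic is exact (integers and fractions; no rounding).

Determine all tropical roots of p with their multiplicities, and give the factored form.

hull edge (i=0, c=3) to (i=2, c=-2): slope -5/2, span 2
Factored form: p(x) = -2 ⊗ (x ⊕ 5/2) ⊗ (x ⊕ 5/2)
Answer: roots = 5/2 (mult 2)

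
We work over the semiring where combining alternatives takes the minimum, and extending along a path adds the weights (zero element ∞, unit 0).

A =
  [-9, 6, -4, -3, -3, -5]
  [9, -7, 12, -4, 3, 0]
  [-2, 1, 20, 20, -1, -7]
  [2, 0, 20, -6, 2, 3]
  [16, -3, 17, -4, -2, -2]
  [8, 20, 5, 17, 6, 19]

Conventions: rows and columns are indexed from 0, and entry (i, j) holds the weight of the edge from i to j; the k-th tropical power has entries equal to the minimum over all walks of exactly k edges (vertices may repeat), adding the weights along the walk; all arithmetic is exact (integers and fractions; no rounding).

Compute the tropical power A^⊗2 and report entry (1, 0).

A^⊗2:
  [-18, -6, -13, -12, -12, -14]
  [-2, -14, 5, -11, -4, -7]
  [-11, -6, -6, -5, -5, -7]
  [-7, -7, -2, -12, -4, -3]
  [-2, -10, 3, -10, -4, -4]
  [-1, 3, 4, 2, 4, -2]
Key observation: the optimum is the walk 1->3->0, with weight (-4) + 2 = -2.
Optimal value attained by: walk 1->3->0.
Answer: (A^⊗2)[1][0] = -2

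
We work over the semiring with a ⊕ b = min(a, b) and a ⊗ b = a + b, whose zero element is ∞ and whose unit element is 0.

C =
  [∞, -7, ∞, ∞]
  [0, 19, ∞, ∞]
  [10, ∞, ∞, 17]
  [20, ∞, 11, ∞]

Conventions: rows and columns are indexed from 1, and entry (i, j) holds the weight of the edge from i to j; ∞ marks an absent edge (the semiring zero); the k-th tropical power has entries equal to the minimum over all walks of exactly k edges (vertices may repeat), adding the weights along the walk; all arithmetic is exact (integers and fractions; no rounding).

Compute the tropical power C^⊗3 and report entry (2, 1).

C^⊗2:
  [-7, 12, ∞, ∞]
  [19, -7, ∞, ∞]
  [37, 3, 28, ∞]
  [21, 13, ∞, 28]
C^⊗3:
  [12, -14, ∞, ∞]
  [-7, 12, ∞, ∞]
  [3, 22, ∞, 45]
  [13, 14, 39, ∞]
Key observation: the optimum is the walk 2->1->2->1, with weight 0 + (-7) + 0 = -7.
Optimal value attained by: walk 2->1->2->1.
Answer: (C^⊗3)[2][1] = -7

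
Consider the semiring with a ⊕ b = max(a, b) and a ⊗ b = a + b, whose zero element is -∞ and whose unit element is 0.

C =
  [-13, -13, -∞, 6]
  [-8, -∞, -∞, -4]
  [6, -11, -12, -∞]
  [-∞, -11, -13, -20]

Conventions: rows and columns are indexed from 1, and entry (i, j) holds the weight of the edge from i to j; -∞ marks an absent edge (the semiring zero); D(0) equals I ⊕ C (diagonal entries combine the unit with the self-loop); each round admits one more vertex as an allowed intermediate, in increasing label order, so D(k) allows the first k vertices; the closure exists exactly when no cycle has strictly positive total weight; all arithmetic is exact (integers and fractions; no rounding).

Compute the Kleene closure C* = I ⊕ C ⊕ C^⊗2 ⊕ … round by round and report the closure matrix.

D(0):
  [0, -13, -∞, 6]
  [-8, 0, -∞, -4]
  [6, -11, 0, -∞]
  [-∞, -11, -13, 0]
D(1):
  [0, -13, -∞, 6]
  [-8, 0, -∞, -2]
  [6, -7, 0, 12]
  [-∞, -11, -13, 0]
D(2):
  [0, -13, -∞, 6]
  [-8, 0, -∞, -2]
  [6, -7, 0, 12]
  [-19, -11, -13, 0]
D(3):
  [0, -13, -∞, 6]
  [-8, 0, -∞, -2]
  [6, -7, 0, 12]
  [-7, -11, -13, 0]
D(4):
  [0, -5, -7, 6]
  [-8, 0, -15, -2]
  [6, 1, 0, 12]
  [-7, -11, -13, 0]
Answer: C* = [[0, -5, -7, 6], [-8, 0, -15, -2], [6, 1, 0, 12], [-7, -11, -13, 0]]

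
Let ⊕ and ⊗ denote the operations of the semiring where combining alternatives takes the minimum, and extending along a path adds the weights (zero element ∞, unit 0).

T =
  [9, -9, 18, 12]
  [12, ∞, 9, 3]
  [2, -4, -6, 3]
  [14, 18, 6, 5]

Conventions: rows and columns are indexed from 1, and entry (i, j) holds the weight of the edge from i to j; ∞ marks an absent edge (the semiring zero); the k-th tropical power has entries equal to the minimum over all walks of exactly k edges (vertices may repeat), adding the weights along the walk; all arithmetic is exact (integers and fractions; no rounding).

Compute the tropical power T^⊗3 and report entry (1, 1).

T^⊗2:
  [3, 0, 0, -6]
  [11, 3, 3, 8]
  [-4, -10, -12, -3]
  [8, 2, 0, 9]
T^⊗3:
  [2, -6, -6, -1]
  [5, -1, -3, 6]
  [-10, -16, -18, -9]
  [2, -4, -6, 3]
Key observation: the optimum is the walk 1->2->3->1, with weight (-9) + 9 + 2 = 2.
Optimal value attained by: walk 1->2->3->1.
Answer: (T^⊗3)[1][1] = 2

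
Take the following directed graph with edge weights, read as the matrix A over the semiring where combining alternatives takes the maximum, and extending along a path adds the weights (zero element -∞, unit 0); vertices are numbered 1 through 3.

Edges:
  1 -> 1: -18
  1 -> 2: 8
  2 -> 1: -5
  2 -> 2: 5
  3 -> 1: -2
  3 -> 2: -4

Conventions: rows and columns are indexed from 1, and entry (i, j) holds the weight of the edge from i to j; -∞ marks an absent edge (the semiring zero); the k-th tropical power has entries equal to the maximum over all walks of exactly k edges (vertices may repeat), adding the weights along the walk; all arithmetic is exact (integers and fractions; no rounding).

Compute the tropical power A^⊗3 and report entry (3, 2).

A^⊗2:
  [3, 13, -∞]
  [0, 10, -∞]
  [-9, 6, -∞]
A^⊗3:
  [8, 18, -∞]
  [5, 15, -∞]
  [1, 11, -∞]
Key observation: the optimum is the walk 3->1->2->2, with weight (-2) + 8 + 5 = 11.
Optimal value attained by: walk 3->1->2->2.
Answer: (A^⊗3)[3][2] = 11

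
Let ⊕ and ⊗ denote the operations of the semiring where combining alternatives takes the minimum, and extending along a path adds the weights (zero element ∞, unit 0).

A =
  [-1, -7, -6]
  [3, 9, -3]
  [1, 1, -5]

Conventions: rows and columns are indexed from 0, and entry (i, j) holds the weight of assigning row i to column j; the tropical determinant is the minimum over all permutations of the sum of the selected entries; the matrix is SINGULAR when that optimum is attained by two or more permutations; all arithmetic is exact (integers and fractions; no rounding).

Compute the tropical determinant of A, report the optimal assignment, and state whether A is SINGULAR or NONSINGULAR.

σ = (0, 1, 2): (-1) + 9 + (-5) = 3
σ = (0, 2, 1): (-1) + (-3) + 1 = -3
σ = (1, 0, 2): (-7) + 3 + (-5) = -9
σ = (1, 2, 0): (-7) + (-3) + 1 = -9
σ = (2, 0, 1): (-6) + 3 + 1 = -2
σ = (2, 1, 0): (-6) + 9 + 1 = 4
Optimal value attained by: σ = (1, 0, 2).
Answer: det⊕(A) = -9; verdict: SINGULAR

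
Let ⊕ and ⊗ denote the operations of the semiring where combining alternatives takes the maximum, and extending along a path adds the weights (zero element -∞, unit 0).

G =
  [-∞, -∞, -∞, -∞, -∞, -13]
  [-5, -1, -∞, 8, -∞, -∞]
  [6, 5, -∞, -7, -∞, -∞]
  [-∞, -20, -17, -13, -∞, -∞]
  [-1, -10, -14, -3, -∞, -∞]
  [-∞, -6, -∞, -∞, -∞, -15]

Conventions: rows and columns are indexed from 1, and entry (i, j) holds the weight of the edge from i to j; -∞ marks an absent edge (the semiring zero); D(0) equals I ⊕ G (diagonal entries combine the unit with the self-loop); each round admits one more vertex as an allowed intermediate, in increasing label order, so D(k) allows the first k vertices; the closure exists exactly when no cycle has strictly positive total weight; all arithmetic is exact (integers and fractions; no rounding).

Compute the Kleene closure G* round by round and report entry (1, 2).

D(0):
  [0, -∞, -∞, -∞, -∞, -13]
  [-5, 0, -∞, 8, -∞, -∞]
  [6, 5, 0, -7, -∞, -∞]
  [-∞, -20, -17, 0, -∞, -∞]
  [-1, -10, -14, -3, 0, -∞]
  [-∞, -6, -∞, -∞, -∞, 0]
D(1):
  [0, -∞, -∞, -∞, -∞, -13]
  [-5, 0, -∞, 8, -∞, -18]
  [6, 5, 0, -7, -∞, -7]
  [-∞, -20, -17, 0, -∞, -∞]
  [-1, -10, -14, -3, 0, -14]
  [-∞, -6, -∞, -∞, -∞, 0]
D(2):
  [0, -∞, -∞, -∞, -∞, -13]
  [-5, 0, -∞, 8, -∞, -18]
  [6, 5, 0, 13, -∞, -7]
  [-25, -20, -17, 0, -∞, -38]
  [-1, -10, -14, -2, 0, -14]
  [-11, -6, -∞, 2, -∞, 0]
D(3):
  [0, -∞, -∞, -∞, -∞, -13]
  [-5, 0, -∞, 8, -∞, -18]
  [6, 5, 0, 13, -∞, -7]
  [-11, -12, -17, 0, -∞, -24]
  [-1, -9, -14, -1, 0, -14]
  [-11, -6, -∞, 2, -∞, 0]
D(4):
  [0, -∞, -∞, -∞, -∞, -13]
  [-3, 0, -9, 8, -∞, -16]
  [6, 5, 0, 13, -∞, -7]
  [-11, -12, -17, 0, -∞, -24]
  [-1, -9, -14, -1, 0, -14]
  [-9, -6, -15, 2, -∞, 0]
D(5):
  [0, -∞, -∞, -∞, -∞, -13]
  [-3, 0, -9, 8, -∞, -16]
  [6, 5, 0, 13, -∞, -7]
  [-11, -12, -17, 0, -∞, -24]
  [-1, -9, -14, -1, 0, -14]
  [-9, -6, -15, 2, -∞, 0]
D(6):
  [0, -19, -28, -11, -∞, -13]
  [-3, 0, -9, 8, -∞, -16]
  [6, 5, 0, 13, -∞, -7]
  [-11, -12, -17, 0, -∞, -24]
  [-1, -9, -14, -1, 0, -14]
  [-9, -6, -15, 2, -∞, 0]
Answer: G*[1][2] = -19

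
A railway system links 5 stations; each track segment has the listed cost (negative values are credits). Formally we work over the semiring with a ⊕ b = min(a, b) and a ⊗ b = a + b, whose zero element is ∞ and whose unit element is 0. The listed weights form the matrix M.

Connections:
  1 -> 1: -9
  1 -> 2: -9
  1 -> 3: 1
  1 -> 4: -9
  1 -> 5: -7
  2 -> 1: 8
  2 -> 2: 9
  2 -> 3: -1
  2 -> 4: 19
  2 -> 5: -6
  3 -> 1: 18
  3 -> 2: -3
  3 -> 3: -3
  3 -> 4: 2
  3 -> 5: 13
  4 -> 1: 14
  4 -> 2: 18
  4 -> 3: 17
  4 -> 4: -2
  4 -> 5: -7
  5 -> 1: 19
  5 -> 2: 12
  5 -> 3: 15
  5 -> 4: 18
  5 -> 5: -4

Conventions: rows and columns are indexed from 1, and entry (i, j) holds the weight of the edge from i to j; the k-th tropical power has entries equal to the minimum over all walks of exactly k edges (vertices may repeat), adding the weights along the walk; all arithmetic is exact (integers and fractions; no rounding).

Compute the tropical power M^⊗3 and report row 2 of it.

M^⊗2:
  [-18, -18, -10, -18, -16]
  [-1, -4, -4, -1, -10]
  [5, -6, -6, -1, -9]
  [5, 5, 8, -4, -11]
  [10, 8, 11, 10, -8]
M^⊗3:
  [-27, -27, -19, -27, -25]
  [-10, -10, -7, -10, -14]
  [-4, -9, -9, -4, -13]
  [-4, -4, 4, -6, -15]
  [1, 1, 7, 1, -12]
Answer: row 2 of M^⊗3 = [-10, -10, -7, -10, -14]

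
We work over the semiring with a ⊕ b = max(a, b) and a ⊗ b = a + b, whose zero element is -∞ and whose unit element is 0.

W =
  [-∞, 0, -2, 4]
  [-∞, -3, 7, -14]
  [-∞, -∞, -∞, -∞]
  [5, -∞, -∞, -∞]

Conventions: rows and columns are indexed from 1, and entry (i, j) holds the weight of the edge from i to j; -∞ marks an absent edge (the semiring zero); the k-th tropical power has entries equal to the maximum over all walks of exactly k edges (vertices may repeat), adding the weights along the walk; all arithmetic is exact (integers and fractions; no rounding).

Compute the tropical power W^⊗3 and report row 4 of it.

W^⊗2:
  [9, -3, 7, -14]
  [-9, -6, 4, -17]
  [-∞, -∞, -∞, -∞]
  [-∞, 5, 3, 9]
W^⊗3:
  [-9, 9, 7, 13]
  [-12, -9, 1, -5]
  [-∞, -∞, -∞, -∞]
  [14, 2, 12, -9]
Answer: row 4 of W^⊗3 = [14, 2, 12, -9]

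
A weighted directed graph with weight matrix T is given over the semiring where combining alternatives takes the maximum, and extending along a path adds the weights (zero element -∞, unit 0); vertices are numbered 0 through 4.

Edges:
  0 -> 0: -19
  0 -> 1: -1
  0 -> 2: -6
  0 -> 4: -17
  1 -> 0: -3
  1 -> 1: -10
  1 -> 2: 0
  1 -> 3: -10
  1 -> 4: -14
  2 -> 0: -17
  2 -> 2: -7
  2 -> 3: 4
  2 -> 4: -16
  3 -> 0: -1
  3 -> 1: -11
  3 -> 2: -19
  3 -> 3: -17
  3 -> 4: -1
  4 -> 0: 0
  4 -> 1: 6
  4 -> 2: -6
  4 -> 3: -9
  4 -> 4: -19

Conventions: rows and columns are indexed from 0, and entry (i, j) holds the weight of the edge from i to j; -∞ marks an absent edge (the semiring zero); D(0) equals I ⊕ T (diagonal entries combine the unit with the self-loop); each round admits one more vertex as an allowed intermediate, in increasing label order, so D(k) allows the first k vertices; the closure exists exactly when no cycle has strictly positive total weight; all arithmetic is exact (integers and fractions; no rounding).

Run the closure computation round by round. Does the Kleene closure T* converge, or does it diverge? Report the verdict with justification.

D(0):
  [0, -1, -6, -∞, -17]
  [-3, 0, 0, -10, -14]
  [-17, -∞, 0, 4, -16]
  [-1, -11, -19, 0, -1]
  [0, 6, -6, -9, 0]
D(1):
  [0, -1, -6, -∞, -17]
  [-3, 0, 0, -10, -14]
  [-17, -18, 0, 4, -16]
  [-1, -2, -7, 0, -1]
  [0, 6, -6, -9, 0]
D(2):
  [0, -1, -1, -11, -15]
  [-3, 0, 0, -10, -14]
  [-17, -18, 0, 4, -16]
  [-1, -2, -2, 0, -1]
  [3, 6, 6, -4, 0]
Detection: at round 3, diagonal entry (3, 3) turns strictly positive.
Key observation: the cycle 3->0->1->2->3 has total weight (-1) + (-1) + 0 + 4, which is strictly positive.
Answer: DIVERGES — positive cycle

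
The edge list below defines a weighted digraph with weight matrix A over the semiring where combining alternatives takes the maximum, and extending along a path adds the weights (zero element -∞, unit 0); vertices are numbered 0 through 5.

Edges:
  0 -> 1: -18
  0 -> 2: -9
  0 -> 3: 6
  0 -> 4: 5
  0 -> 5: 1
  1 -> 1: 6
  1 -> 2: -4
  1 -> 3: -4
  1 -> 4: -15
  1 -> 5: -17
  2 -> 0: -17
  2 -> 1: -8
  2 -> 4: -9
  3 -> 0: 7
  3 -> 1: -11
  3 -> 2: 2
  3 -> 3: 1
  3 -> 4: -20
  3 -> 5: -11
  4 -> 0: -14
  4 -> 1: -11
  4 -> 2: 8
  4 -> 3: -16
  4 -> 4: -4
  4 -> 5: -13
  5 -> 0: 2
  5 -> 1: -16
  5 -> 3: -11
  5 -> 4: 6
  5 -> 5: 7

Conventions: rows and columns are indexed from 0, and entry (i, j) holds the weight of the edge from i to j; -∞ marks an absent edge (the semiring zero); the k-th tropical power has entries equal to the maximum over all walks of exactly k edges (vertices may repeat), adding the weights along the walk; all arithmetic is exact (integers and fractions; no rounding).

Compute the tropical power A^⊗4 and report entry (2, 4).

A^⊗2:
  [13, -5, 13, 7, 7, 8]
  [3, 12, 2, 2, -9, -10]
  [-23, -2, -1, -11, -12, -16]
  [8, -5, 3, 13, 12, 8]
  [-9, 0, 4, -8, -1, -6]
  [9, -5, 14, 8, 13, 14]
A^⊗3:
  [14, 5, 15, 19, 18, 15]
  [9, 18, 8, 9, 8, 4]
  [-4, 4, -4, -6, -10, -9]
  [20, 2, 20, 14, 14, 15]
  [-1, 6, 7, -3, 0, 1]
  [16, 6, 21, 15, 20, 21]
A^⊗4:
  [26, 11, 26, 20, 21, 22]
  [16, 24, 16, 15, 14, 11]
  [1, 10, 0, 2, 1, -2]
  [21, 12, 22, 26, 25, 22]
  [4, 12, 8, 5, 7, 8]
  [23, 13, 28, 22, 27, 28]
Key observation: the optimum is the walk 2->0->3->0->4, with weight (-17) + 6 + 7 + 5 = 1.
Optimal value attained by: walk 2->0->3->0->4.
Answer: (A^⊗4)[2][4] = 1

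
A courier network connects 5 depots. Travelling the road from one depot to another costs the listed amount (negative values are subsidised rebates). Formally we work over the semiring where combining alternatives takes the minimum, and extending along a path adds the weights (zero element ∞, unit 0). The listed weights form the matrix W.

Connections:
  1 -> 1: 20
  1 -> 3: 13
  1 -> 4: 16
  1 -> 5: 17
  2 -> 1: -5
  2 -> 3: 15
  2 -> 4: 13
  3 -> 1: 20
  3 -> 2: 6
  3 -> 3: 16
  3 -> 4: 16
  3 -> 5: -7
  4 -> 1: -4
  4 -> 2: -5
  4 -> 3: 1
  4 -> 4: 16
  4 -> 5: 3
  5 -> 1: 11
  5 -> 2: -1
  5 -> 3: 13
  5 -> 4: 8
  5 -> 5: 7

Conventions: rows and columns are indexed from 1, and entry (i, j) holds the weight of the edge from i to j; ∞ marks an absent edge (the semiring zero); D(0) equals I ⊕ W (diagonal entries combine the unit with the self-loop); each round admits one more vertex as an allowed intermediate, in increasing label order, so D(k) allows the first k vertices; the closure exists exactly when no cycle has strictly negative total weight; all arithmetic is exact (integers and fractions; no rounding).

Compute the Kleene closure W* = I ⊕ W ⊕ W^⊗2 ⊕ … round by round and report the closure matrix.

D(0):
  [0, ∞, 13, 16, 17]
  [-5, 0, 15, 13, ∞]
  [20, 6, 0, 16, -7]
  [-4, -5, 1, 0, 3]
  [11, -1, 13, 8, 0]
D(1):
  [0, ∞, 13, 16, 17]
  [-5, 0, 8, 11, 12]
  [20, 6, 0, 16, -7]
  [-4, -5, 1, 0, 3]
  [11, -1, 13, 8, 0]
D(2):
  [0, ∞, 13, 16, 17]
  [-5, 0, 8, 11, 12]
  [1, 6, 0, 16, -7]
  [-10, -5, 1, 0, 3]
  [-6, -1, 7, 8, 0]
D(3):
  [0, 19, 13, 16, 6]
  [-5, 0, 8, 11, 1]
  [1, 6, 0, 16, -7]
  [-10, -5, 1, 0, -6]
  [-6, -1, 7, 8, 0]
D(4):
  [0, 11, 13, 16, 6]
  [-5, 0, 8, 11, 1]
  [1, 6, 0, 16, -7]
  [-10, -5, 1, 0, -6]
  [-6, -1, 7, 8, 0]
D(5):
  [0, 5, 13, 14, 6]
  [-5, 0, 8, 9, 1]
  [-13, -8, 0, 1, -7]
  [-12, -7, 1, 0, -6]
  [-6, -1, 7, 8, 0]
Answer: W* = [[0, 5, 13, 14, 6], [-5, 0, 8, 9, 1], [-13, -8, 0, 1, -7], [-12, -7, 1, 0, -6], [-6, -1, 7, 8, 0]]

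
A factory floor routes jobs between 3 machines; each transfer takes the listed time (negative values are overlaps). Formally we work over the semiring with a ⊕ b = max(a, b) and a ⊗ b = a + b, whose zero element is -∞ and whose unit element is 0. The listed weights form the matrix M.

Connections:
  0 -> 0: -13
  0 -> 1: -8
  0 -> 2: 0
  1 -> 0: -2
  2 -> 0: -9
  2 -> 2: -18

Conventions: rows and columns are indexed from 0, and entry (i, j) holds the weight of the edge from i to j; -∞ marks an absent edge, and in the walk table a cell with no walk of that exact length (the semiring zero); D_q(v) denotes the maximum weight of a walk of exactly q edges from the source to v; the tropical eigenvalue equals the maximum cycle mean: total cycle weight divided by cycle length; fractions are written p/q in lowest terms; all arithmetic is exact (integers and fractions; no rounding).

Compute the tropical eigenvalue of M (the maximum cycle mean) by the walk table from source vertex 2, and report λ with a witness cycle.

q=0: [-∞, -∞, 0]
q=1: [-9, -∞, -18]
q=2: [-22, -17, -9]
q=3: [-18, -30, -22]
Optimal cycle mean attained by: cycle 0->2->0, total 0 + (-9), length 2.
Answer: λ = -9/2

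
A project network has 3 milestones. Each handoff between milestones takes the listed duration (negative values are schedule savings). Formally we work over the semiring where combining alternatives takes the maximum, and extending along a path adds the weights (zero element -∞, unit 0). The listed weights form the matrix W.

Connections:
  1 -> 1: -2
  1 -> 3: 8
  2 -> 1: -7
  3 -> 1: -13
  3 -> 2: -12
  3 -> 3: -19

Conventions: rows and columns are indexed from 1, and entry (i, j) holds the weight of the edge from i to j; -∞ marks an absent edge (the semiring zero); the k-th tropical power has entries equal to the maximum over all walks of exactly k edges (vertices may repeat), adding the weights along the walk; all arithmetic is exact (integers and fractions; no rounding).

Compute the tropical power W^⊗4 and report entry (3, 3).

W^⊗2:
  [-4, -4, 6]
  [-9, -∞, 1]
  [-15, -31, -5]
W^⊗3:
  [-6, -6, 4]
  [-11, -11, -1]
  [-17, -17, -7]
W^⊗4:
  [-8, -8, 2]
  [-13, -13, -3]
  [-19, -19, -9]
Key observation: the optimum is the walk 3->1->1->1->3, with weight (-13) + (-2) + (-2) + 8 = -9.
Optimal value attained by: walk 3->1->1->1->3.
Answer: (W^⊗4)[3][3] = -9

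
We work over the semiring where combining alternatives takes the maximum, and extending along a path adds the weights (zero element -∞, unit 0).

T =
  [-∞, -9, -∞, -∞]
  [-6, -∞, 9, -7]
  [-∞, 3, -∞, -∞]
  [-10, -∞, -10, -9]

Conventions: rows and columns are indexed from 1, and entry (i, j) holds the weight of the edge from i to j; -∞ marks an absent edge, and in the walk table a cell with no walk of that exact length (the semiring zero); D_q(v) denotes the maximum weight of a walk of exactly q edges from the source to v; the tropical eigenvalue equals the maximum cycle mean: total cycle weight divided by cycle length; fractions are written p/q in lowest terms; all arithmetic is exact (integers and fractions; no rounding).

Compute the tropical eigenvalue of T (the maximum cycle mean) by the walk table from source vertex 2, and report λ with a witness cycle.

q=0: [-∞, 0, -∞, -∞]
q=1: [-6, -∞, 9, -7]
q=2: [-17, 12, -17, -16]
q=3: [6, -14, 21, 5]
q=4: [-5, 24, -5, -4]
Optimal cycle mean attained by: cycle 2->3->2, total 9 + 3, length 2.
Answer: λ = 6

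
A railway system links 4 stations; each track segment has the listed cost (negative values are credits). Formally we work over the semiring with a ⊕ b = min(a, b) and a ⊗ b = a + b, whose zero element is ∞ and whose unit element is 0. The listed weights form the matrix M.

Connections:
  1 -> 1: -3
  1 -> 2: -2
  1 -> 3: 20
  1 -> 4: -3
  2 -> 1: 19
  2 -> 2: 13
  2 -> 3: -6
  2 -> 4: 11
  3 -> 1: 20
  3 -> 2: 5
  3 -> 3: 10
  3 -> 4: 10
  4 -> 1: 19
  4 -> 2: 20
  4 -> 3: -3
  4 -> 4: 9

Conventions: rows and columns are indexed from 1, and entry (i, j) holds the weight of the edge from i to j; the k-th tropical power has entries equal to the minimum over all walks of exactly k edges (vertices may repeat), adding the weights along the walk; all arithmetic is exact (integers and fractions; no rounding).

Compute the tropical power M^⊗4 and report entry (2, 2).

M^⊗2:
  [-6, -5, -8, -6]
  [14, -1, 4, 4]
  [17, 15, -1, 16]
  [16, 2, 6, 7]
M^⊗3:
  [-9, -8, -11, -9]
  [11, 9, -7, 10]
  [14, 4, 9, 9]
  [13, 11, -4, 13]
M^⊗4:
  [-12, -11, -14, -12]
  [8, -2, 3, 3]
  [11, 12, -2, 11]
  [10, 1, 5, 6]
Key observation: the optimum is the walk 2->3->2->3->2, with weight (-6) + 5 + (-6) + 5 = -2.
Optimal value attained by: walk 2->3->2->3->2.
Answer: (M^⊗4)[2][2] = -2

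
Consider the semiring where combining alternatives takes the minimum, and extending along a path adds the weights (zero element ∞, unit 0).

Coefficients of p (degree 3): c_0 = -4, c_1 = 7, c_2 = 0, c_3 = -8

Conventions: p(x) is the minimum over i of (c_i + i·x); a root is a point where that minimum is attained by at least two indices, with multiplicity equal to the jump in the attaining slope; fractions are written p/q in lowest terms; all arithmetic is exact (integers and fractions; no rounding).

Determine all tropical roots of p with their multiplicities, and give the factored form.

hull edge (i=0, c=-4) to (i=3, c=-8): slope -4/3, span 3
Factored form: p(x) = -8 ⊗ (x ⊕ 4/3) ⊗ (x ⊕ 4/3) ⊗ (x ⊕ 4/3)
Answer: roots = 4/3 (mult 3)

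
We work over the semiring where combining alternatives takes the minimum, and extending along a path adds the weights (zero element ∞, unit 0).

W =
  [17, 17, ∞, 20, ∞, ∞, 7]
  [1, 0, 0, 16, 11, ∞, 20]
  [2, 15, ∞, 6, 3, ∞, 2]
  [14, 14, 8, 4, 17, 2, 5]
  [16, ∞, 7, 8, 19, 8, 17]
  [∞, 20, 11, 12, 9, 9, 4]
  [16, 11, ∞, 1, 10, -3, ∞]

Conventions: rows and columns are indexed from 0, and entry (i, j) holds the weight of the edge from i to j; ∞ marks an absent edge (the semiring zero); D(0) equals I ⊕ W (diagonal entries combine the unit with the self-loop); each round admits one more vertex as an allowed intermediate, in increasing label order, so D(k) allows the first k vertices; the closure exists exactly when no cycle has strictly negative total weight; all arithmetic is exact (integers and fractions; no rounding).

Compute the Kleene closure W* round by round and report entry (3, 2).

D(0):
  [0, 17, ∞, 20, ∞, ∞, 7]
  [1, 0, 0, 16, 11, ∞, 20]
  [2, 15, 0, 6, 3, ∞, 2]
  [14, 14, 8, 0, 17, 2, 5]
  [16, ∞, 7, 8, 0, 8, 17]
  [∞, 20, 11, 12, 9, 0, 4]
  [16, 11, ∞, 1, 10, -3, 0]
D(1):
  [0, 17, ∞, 20, ∞, ∞, 7]
  [1, 0, 0, 16, 11, ∞, 8]
  [2, 15, 0, 6, 3, ∞, 2]
  [14, 14, 8, 0, 17, 2, 5]
  [16, 33, 7, 8, 0, 8, 17]
  [∞, 20, 11, 12, 9, 0, 4]
  [16, 11, ∞, 1, 10, -3, 0]
D(2):
  [0, 17, 17, 20, 28, ∞, 7]
  [1, 0, 0, 16, 11, ∞, 8]
  [2, 15, 0, 6, 3, ∞, 2]
  [14, 14, 8, 0, 17, 2, 5]
  [16, 33, 7, 8, 0, 8, 17]
  [21, 20, 11, 12, 9, 0, 4]
  [12, 11, 11, 1, 10, -3, 0]
D(3):
  [0, 17, 17, 20, 20, ∞, 7]
  [1, 0, 0, 6, 3, ∞, 2]
  [2, 15, 0, 6, 3, ∞, 2]
  [10, 14, 8, 0, 11, 2, 5]
  [9, 22, 7, 8, 0, 8, 9]
  [13, 20, 11, 12, 9, 0, 4]
  [12, 11, 11, 1, 10, -3, 0]
D(4):
  [0, 17, 17, 20, 20, 22, 7]
  [1, 0, 0, 6, 3, 8, 2]
  [2, 15, 0, 6, 3, 8, 2]
  [10, 14, 8, 0, 11, 2, 5]
  [9, 22, 7, 8, 0, 8, 9]
  [13, 20, 11, 12, 9, 0, 4]
  [11, 11, 9, 1, 10, -3, 0]
D(5):
  [0, 17, 17, 20, 20, 22, 7]
  [1, 0, 0, 6, 3, 8, 2]
  [2, 15, 0, 6, 3, 8, 2]
  [10, 14, 8, 0, 11, 2, 5]
  [9, 22, 7, 8, 0, 8, 9]
  [13, 20, 11, 12, 9, 0, 4]
  [11, 11, 9, 1, 10, -3, 0]
D(6):
  [0, 17, 17, 20, 20, 22, 7]
  [1, 0, 0, 6, 3, 8, 2]
  [2, 15, 0, 6, 3, 8, 2]
  [10, 14, 8, 0, 11, 2, 5]
  [9, 22, 7, 8, 0, 8, 9]
  [13, 20, 11, 12, 9, 0, 4]
  [10, 11, 8, 1, 6, -3, 0]
D(7):
  [0, 17, 15, 8, 13, 4, 7]
  [1, 0, 0, 3, 3, -1, 2]
  [2, 13, 0, 3, 3, -1, 2]
  [10, 14, 8, 0, 11, 2, 5]
  [9, 20, 7, 8, 0, 6, 9]
  [13, 15, 11, 5, 9, 0, 4]
  [10, 11, 8, 1, 6, -3, 0]
Answer: W*[3][2] = 8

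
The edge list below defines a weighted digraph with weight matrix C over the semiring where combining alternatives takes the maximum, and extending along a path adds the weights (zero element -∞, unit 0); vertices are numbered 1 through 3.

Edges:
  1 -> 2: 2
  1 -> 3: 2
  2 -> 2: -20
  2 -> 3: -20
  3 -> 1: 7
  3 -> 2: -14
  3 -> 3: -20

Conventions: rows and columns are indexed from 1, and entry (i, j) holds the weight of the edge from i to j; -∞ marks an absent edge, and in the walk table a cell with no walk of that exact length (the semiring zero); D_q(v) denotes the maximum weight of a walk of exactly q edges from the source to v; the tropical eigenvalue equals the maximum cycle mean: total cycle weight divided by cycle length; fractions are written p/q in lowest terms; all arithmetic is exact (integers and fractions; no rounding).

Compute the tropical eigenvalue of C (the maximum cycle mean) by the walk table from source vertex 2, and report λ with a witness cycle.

q=0: [-∞, 0, -∞]
q=1: [-∞, -20, -20]
q=2: [-13, -34, -40]
q=3: [-33, -11, -11]
Optimal cycle mean attained by: cycle 1->3->1, total 2 + 7, length 2.
Answer: λ = 9/2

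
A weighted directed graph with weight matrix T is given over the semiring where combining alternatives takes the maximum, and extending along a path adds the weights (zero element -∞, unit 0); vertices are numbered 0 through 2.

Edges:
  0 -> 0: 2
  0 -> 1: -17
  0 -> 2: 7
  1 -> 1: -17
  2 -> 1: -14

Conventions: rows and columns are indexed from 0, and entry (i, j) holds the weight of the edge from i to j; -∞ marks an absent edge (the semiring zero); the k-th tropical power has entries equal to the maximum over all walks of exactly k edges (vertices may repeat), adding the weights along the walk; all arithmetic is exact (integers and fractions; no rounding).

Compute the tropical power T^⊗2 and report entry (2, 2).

T^⊗2:
  [4, -7, 9]
  [-∞, -34, -∞]
  [-∞, -31, -∞]
Key observation: no walk of exactly 2 edges connects these vertices, so the entry is the semiring zero.
Answer: (T^⊗2)[2][2] = -∞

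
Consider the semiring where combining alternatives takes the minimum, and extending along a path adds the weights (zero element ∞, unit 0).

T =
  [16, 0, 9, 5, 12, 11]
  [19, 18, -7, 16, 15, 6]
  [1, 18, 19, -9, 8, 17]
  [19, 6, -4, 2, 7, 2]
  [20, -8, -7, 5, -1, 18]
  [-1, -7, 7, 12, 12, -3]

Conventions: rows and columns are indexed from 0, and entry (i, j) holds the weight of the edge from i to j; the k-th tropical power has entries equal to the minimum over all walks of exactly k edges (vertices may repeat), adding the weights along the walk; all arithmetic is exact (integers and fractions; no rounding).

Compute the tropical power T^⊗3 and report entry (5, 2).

T^⊗2:
  [10, 4, -7, 0, 11, 6]
  [-6, -1, 8, -16, 1, 3]
  [10, -3, -13, -7, -2, -7]
  [-3, -5, -2, -13, 4, -1]
  [-6, -9, -15, -16, -2, -2]
  [-4, -10, -14, -2, 8, -6]
T^⊗3:
  [-6, -1, -4, -16, 1, 2]
  [2, -10, -20, -14, -9, -14]
  [-12, -14, -11, -22, -5, -10]
  [-2, -8, -17, -11, -6, -11]
  [-14, -10, -20, -24, -9, -14]
  [-13, -13, -17, -23, -6, -9]
Key observation: the optimum is the walk 5->5->1->2, with weight (-3) + (-7) + (-7) = -17.
Optimal value attained by: walk 5->5->1->2.
Answer: (T^⊗3)[5][2] = -17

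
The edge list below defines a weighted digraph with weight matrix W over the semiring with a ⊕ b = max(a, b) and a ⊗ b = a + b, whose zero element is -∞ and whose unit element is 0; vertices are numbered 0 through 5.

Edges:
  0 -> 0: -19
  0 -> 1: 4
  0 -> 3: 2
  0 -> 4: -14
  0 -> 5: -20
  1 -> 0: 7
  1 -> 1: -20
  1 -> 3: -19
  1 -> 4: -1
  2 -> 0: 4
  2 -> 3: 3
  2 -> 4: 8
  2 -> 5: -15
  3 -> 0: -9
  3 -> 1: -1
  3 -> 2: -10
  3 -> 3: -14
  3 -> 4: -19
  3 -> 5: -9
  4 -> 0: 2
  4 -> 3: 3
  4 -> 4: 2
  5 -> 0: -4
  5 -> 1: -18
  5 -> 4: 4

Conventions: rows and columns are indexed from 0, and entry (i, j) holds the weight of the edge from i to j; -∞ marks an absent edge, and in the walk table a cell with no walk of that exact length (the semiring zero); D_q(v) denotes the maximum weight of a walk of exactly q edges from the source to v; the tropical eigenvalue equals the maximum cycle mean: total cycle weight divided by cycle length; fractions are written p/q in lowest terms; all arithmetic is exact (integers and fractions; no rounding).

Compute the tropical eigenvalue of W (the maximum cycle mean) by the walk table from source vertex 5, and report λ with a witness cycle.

q=0: [-∞, -∞, -∞, -∞, -∞, 0]
q=1: [-4, -18, -∞, -∞, 4, -∞]
q=2: [6, 0, -∞, 7, 6, -24]
q=3: [8, 10, -3, 9, 8, -2]
q=4: [17, 12, -1, 11, 10, 0]
q=5: [19, 21, 1, 19, 12, 2]
q=6: [28, 23, 9, 21, 20, 10]
Optimal cycle mean attained by: cycle 0->1->0, total 4 + 7, length 2.
Answer: λ = 11/2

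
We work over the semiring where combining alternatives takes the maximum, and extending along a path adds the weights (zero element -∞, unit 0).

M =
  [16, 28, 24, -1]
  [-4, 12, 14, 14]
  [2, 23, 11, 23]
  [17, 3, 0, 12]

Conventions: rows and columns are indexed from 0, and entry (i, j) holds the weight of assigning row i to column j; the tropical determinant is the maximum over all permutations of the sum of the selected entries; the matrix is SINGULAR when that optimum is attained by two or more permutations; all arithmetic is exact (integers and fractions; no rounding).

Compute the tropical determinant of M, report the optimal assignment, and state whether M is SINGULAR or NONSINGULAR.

σ = (0, 1, 2, 3): 16 + 12 + 11 + 12 = 51
σ = (0, 1, 3, 2): 16 + 12 + 23 + 0 = 51
σ = (0, 2, 1, 3): 16 + 14 + 23 + 12 = 65
σ = (0, 2, 3, 1): 16 + 14 + 23 + 3 = 56
σ = (0, 3, 1, 2): 16 + 14 + 23 + 0 = 53
σ = (0, 3, 2, 1): 16 + 14 + 11 + 3 = 44
σ = (1, 0, 2, 3): 28 + (-4) + 11 + 12 = 47
σ = (1, 0, 3, 2): 28 + (-4) + 23 + 0 = 47
σ = (1, 2, 0, 3): 28 + 14 + 2 + 12 = 56
σ = (1, 2, 3, 0): 28 + 14 + 23 + 17 = 82
σ = (1, 3, 0, 2): 28 + 14 + 2 + 0 = 44
σ = (1, 3, 2, 0): 28 + 14 + 11 + 17 = 70
σ = (2, 0, 1, 3): 24 + (-4) + 23 + 12 = 55
σ = (2, 0, 3, 1): 24 + (-4) + 23 + 3 = 46
σ = (2, 1, 0, 3): 24 + 12 + 2 + 12 = 50
σ = (2, 1, 3, 0): 24 + 12 + 23 + 17 = 76
σ = (2, 3, 0, 1): 24 + 14 + 2 + 3 = 43
σ = (2, 3, 1, 0): 24 + 14 + 23 + 17 = 78
σ = (3, 0, 1, 2): (-1) + (-4) + 23 + 0 = 18
σ = (3, 0, 2, 1): (-1) + (-4) + 11 + 3 = 9
σ = (3, 1, 0, 2): (-1) + 12 + 2 + 0 = 13
σ = (3, 1, 2, 0): (-1) + 12 + 11 + 17 = 39
σ = (3, 2, 0, 1): (-1) + 14 + 2 + 3 = 18
σ = (3, 2, 1, 0): (-1) + 14 + 23 + 17 = 53
Optimal value attained by: σ = (1, 2, 3, 0).
Answer: det⊕(M) = 82; verdict: NONSINGULAR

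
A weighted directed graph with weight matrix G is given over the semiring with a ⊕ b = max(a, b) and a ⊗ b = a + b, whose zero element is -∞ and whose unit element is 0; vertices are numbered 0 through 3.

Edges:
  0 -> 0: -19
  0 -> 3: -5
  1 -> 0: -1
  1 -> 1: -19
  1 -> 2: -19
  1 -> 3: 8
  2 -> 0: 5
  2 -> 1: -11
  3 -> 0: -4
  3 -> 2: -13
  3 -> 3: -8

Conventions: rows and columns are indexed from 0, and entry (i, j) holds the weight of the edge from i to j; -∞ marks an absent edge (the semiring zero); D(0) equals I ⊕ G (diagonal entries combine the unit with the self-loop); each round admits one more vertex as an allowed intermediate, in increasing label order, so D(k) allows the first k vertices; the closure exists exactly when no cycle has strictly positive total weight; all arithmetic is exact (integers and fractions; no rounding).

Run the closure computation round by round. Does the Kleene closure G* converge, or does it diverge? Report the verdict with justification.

D(0):
  [0, -∞, -∞, -5]
  [-1, 0, -19, 8]
  [5, -11, 0, -∞]
  [-4, -∞, -13, 0]
D(1):
  [0, -∞, -∞, -5]
  [-1, 0, -19, 8]
  [5, -11, 0, 0]
  [-4, -∞, -13, 0]
D(2):
  [0, -∞, -∞, -5]
  [-1, 0, -19, 8]
  [5, -11, 0, 0]
  [-4, -∞, -13, 0]
D(3):
  [0, -∞, -∞, -5]
  [-1, 0, -19, 8]
  [5, -11, 0, 0]
  [-4, -24, -13, 0]
D(4):
  [0, -29, -18, -5]
  [4, 0, -5, 8]
  [5, -11, 0, 0]
  [-4, -24, -13, 0]
Key observation: every diagonal entry stays at the unit through all rounds, so no improving cycle exists.
Answer: CONVERGES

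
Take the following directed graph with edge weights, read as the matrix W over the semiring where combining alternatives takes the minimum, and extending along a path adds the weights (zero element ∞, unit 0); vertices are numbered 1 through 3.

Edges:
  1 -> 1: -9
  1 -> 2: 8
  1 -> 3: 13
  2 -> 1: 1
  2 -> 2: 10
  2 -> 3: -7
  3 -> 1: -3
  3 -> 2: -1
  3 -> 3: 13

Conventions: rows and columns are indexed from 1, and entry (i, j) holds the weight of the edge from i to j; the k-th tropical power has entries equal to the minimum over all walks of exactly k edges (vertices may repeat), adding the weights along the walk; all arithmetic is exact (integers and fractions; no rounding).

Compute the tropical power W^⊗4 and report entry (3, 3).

W^⊗2:
  [-18, -1, 1]
  [-10, -8, 3]
  [-12, 5, -8]
W^⊗3:
  [-27, -10, -8]
  [-19, -2, -15]
  [-21, -9, -2]
W^⊗4:
  [-36, -19, -17]
  [-28, -16, -9]
  [-30, -13, -16]
Key observation: the optimum is the walk 3->2->3->2->3, with weight (-1) + (-7) + (-1) + (-7) = -16.
Optimal value attained by: walk 3->2->3->2->3.
Answer: (W^⊗4)[3][3] = -16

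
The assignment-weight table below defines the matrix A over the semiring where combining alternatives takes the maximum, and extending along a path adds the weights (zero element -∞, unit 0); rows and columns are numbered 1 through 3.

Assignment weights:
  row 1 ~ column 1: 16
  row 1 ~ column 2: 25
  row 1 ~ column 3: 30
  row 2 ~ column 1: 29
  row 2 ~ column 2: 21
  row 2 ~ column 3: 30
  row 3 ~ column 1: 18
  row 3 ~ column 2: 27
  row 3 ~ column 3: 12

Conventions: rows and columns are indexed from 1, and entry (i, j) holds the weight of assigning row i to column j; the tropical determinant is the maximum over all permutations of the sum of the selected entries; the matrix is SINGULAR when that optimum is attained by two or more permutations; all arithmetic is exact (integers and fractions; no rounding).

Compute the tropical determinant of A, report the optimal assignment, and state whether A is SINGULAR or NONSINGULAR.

σ = (1, 2, 3): 16 + 21 + 12 = 49
σ = (1, 3, 2): 16 + 30 + 27 = 73
σ = (2, 1, 3): 25 + 29 + 12 = 66
σ = (2, 3, 1): 25 + 30 + 18 = 73
σ = (3, 1, 2): 30 + 29 + 27 = 86
σ = (3, 2, 1): 30 + 21 + 18 = 69
Optimal value attained by: σ = (3, 1, 2).
Answer: det⊕(A) = 86; verdict: NONSINGULAR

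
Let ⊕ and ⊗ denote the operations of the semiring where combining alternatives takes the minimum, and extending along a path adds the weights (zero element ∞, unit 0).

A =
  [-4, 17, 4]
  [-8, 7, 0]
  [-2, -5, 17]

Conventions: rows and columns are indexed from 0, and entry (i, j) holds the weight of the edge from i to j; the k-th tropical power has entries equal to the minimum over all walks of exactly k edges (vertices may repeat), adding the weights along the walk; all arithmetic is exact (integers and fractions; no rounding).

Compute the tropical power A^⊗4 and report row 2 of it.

A^⊗2:
  [-8, -1, 0]
  [-12, -5, -4]
  [-13, 2, -5]
A^⊗3:
  [-12, -5, -4]
  [-16, -9, -8]
  [-17, -10, -9]
A^⊗4:
  [-16, -9, -8]
  [-20, -13, -12]
  [-21, -14, -13]
Answer: row 2 of A^⊗4 = [-21, -14, -13]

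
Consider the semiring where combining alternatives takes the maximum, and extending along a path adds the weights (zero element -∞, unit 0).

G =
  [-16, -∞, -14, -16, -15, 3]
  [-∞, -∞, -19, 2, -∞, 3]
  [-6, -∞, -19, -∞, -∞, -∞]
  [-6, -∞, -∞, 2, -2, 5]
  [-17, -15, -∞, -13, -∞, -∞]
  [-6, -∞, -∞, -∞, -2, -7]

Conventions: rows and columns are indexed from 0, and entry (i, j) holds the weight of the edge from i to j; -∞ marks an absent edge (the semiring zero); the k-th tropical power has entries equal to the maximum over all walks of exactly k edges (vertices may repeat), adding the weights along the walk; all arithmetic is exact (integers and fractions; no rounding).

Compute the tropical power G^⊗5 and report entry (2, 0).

G^⊗2:
  [-3, -30, -30, -14, 1, -4]
  [-3, -∞, -38, 4, 1, 7]
  [-22, -∞, -20, -22, -21, -3]
  [-1, -17, -20, 4, 3, 7]
  [-19, -∞, -31, -11, -15, -8]
  [-13, -17, -20, -15, -9, -3]
G^⊗3:
  [-10, -14, -17, -12, -6, 0]
  [1, -14, -17, 6, 5, 9]
  [-9, -36, -36, -20, -5, -10]
  [1, -12, -15, 6, 5, 9]
  [-14, -30, -33, -9, -10, -6]
  [-9, -24, -27, -13, -5, -10]
G^⊗4:
  [-6, -21, -24, -10, -2, -7]
  [3, -10, -13, 8, 7, 11]
  [-16, -20, -23, -18, -12, -6]
  [3, -10, -13, 8, 7, 11]
  [-12, -25, -28, -7, -8, -4]
  [-16, -20, -23, -11, -12, -6]
G^⊗5:
  [-13, -17, -20, -8, -9, -3]
  [5, -8, -11, 10, 9, 13]
  [-12, -27, -30, -16, -8, -13]
  [5, -8, -11, 10, 9, 13]
  [-10, -23, -26, -5, -6, -2]
  [-12, -27, -30, -9, -8, -6]
Key observation: the optimum is the walk 2->0->5->0->5->0, with weight (-6) + 3 + (-6) + 3 + (-6) = -12.
Optimal value attained by: walk 2->0->5->0->5->0.
Answer: (G^⊗5)[2][0] = -12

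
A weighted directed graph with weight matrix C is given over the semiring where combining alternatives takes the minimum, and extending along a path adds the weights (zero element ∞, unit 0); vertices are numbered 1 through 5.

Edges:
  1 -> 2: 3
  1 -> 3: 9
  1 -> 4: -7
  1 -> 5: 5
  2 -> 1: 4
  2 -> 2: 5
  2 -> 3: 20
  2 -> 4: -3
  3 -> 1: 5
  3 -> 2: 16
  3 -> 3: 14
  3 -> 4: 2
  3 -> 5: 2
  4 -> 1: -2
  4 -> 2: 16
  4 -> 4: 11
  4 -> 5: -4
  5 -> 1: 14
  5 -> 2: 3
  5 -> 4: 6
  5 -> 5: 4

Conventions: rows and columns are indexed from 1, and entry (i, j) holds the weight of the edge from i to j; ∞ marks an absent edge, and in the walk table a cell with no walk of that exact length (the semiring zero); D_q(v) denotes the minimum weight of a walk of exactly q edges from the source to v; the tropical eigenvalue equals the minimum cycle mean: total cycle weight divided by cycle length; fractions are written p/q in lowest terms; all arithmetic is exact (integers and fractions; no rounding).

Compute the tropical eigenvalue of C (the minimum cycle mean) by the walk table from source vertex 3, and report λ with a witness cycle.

q=0: [∞, ∞, 0, ∞, ∞]
q=1: [5, 16, 14, 2, 2]
q=2: [0, 5, 14, -2, -2]
q=3: [-4, 1, 9, -7, -6]
q=4: [-9, -3, 5, -11, -11]
q=5: [-13, -8, 0, -16, -15]
Optimal cycle mean attained by: cycle 1->4->1, total (-7) + (-2), length 2.
Answer: λ = -9/2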